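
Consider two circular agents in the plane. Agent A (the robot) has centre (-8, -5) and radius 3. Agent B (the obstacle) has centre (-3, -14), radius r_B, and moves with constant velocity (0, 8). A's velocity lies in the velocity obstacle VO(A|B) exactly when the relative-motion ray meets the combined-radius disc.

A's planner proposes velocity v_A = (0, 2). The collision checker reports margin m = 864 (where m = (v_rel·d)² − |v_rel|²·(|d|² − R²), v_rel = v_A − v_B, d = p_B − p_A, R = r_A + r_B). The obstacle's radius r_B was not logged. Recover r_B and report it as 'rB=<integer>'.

m = 864
d = (5, -9);  v_rel = (0, -6),  |v_rel|² = 36
v_rel×d = (0)·(-9) − (-6)·(5) = 30
since m = R²·36 − 30²:  R² = (900 + 864) / 36 = 49
R = √49 = 7  ⇒  r_B = 7 − 3 = 4

rB=4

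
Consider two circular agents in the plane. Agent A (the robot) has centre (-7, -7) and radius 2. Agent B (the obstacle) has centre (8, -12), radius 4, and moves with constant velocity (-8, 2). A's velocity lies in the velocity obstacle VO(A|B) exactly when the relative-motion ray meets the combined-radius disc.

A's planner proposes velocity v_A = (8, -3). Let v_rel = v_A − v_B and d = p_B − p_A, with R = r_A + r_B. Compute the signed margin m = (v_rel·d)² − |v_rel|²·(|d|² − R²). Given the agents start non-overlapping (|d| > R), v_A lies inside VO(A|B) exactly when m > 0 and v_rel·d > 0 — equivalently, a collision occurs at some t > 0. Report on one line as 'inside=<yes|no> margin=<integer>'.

d = (15, -5),  |d|² = 250;  R = 2+4 = 6,  c = 250−6² = 214
v_rel = (16, -5),  |v_rel|² = 281;  v_rel·d = (16)·(15) + (-5)·(-5) = 265
281·t² − 530·t + 214 = 0  ⇒  m = 265² − 281·214 = 10091
m = 10091 > 0,  v_rel·d = 265 > 0  ⇒  inside

inside=yes margin=10091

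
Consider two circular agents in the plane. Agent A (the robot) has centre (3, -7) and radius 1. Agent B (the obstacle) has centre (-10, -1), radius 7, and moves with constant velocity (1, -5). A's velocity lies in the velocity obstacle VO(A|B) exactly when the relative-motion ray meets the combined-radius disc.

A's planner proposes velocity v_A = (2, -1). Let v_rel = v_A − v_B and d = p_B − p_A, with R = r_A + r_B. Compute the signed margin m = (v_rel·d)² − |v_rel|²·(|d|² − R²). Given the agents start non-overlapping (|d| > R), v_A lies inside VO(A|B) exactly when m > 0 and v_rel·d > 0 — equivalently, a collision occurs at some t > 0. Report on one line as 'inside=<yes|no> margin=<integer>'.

d = (-13, 6),  |d|² = 205;  R = 1+7 = 8,  c = 205−8² = 141
v_rel = (1, 4),  |v_rel|² = 17;  v_rel·d = (1)·(-13) + (4)·(6) = 11
17·t² − 22·t + 141 = 0  ⇒  m = 11² − 17·141 = -2276
m = -2276 < 0,  v_rel·d = 11 > 0  ⇒  outside

inside=no margin=-2276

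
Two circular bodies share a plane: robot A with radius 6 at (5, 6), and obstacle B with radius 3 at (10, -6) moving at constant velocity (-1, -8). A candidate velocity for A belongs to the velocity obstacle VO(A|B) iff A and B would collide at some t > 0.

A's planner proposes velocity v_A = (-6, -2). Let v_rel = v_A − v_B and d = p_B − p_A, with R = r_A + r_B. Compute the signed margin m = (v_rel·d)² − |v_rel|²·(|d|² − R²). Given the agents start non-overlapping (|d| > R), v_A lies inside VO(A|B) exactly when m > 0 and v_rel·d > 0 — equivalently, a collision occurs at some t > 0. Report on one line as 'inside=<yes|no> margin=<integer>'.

d = (5, -12),  |d|² = 169;  R = 6+3 = 9,  c = 169−9² = 88
v_rel = (-5, 6),  |v_rel|² = 61;  v_rel·d = (-5)·(5) + (6)·(-12) = -97
61·t² + 194·t + 88 = 0  ⇒  m = (-97)² − 61·88 = 4041
m = 4041 > 0,  v_rel·d = -97 < 0  ⇒  outside

inside=no margin=4041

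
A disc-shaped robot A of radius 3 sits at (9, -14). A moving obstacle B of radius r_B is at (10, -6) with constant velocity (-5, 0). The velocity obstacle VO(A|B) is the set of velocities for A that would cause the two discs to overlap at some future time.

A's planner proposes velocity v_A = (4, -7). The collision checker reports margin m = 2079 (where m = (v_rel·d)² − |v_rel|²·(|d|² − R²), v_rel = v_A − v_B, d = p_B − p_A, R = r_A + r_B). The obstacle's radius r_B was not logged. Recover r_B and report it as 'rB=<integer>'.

m = 2079
d = (1, 8);  v_rel = (9, -7),  |v_rel|² = 130
v_rel×d = (9)·(8) − (-7)·(1) = 79
since m = R²·130 − 79²:  R² = (6241 + 2079) / 130 = 64
R = √64 = 8  ⇒  r_B = 8 − 3 = 5

rB=5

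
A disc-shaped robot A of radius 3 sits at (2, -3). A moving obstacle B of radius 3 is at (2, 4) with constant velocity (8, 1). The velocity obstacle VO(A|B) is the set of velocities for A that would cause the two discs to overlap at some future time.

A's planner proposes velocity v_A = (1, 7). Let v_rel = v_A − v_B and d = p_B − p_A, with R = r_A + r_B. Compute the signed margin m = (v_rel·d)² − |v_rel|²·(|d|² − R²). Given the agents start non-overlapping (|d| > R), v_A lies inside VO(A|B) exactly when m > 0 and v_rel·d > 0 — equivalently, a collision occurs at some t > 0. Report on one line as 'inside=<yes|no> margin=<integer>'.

d = (0, 7),  |d|² = 49;  R = 3+3 = 6,  c = 49−6² = 13
v_rel = (-7, 6),  |v_rel|² = 85;  v_rel·d = (-7)·(0) + (6)·(7) = 42
85·t² − 84·t + 13 = 0  ⇒  m = 42² − 85·13 = 659
m = 659 > 0,  v_rel·d = 42 > 0  ⇒  inside

inside=yes margin=659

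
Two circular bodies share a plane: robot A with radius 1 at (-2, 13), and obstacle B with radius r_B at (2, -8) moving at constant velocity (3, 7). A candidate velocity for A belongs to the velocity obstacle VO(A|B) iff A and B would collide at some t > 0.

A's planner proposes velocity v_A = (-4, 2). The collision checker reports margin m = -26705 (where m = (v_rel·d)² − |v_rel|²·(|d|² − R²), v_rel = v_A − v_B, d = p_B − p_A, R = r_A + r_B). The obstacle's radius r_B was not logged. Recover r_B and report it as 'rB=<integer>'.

m = -26705
d = (4, -21);  v_rel = (-7, -5),  |v_rel|² = 74
v_rel×d = (-7)·(-21) − (-5)·(4) = 167
since m = R²·74 − 167²:  R² = (27889 + -26705) / 74 = 16
R = √16 = 4  ⇒  r_B = 4 − 1 = 3

rB=3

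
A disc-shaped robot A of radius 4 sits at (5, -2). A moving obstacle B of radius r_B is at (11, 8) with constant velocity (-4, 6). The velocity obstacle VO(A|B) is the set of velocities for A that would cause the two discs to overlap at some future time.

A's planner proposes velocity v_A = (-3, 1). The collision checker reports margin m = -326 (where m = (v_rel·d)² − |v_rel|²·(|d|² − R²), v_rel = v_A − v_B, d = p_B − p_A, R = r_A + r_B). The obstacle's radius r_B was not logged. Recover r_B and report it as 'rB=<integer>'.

m = -326
d = (6, 10);  v_rel = (1, -5),  |v_rel|² = 26
v_rel×d = (1)·(10) − (-5)·(6) = 40
since m = R²·26 − 40²:  R² = (1600 + -326) / 26 = 49
R = √49 = 7  ⇒  r_B = 7 − 4 = 3

rB=3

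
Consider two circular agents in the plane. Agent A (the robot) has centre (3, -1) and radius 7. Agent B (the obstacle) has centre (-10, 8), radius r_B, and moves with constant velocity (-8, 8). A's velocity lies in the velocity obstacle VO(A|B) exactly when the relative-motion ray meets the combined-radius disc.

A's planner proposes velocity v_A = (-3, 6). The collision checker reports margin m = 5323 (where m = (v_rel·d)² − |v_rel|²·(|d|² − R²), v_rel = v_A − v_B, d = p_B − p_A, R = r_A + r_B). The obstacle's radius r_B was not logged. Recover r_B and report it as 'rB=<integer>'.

m = 5323
d = (-13, 9);  v_rel = (5, -2),  |v_rel|² = 29
v_rel×d = (5)·(9) − (-2)·(-13) = 19
since m = R²·29 − 19²:  R² = (361 + 5323) / 29 = 196
R = √196 = 14  ⇒  r_B = 14 − 7 = 7

rB=7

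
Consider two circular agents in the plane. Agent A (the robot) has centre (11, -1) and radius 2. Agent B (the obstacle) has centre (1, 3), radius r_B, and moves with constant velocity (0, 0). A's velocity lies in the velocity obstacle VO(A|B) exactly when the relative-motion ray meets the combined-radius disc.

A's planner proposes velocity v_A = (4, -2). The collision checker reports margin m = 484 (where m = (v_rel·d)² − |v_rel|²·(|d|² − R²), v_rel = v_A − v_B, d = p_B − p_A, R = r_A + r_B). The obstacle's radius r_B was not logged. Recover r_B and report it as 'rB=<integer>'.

m = 484
d = (-10, 4);  v_rel = (4, -2),  |v_rel|² = 20
v_rel×d = (4)·(4) − (-2)·(-10) = -4
since m = R²·20 − (-4)²:  R² = (16 + 484) / 20 = 25
R = √25 = 5  ⇒  r_B = 5 − 2 = 3

rB=3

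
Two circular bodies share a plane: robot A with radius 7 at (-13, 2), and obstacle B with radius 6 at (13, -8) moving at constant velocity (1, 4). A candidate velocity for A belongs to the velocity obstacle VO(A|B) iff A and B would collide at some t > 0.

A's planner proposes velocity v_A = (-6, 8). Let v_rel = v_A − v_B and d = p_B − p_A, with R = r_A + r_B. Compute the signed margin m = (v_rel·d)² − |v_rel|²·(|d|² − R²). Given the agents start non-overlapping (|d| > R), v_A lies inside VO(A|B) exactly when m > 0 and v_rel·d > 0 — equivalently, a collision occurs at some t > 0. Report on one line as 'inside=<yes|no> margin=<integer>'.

d = (26, -10),  |d|² = 776;  R = 7+6 = 13,  c = 776−13² = 607
v_rel = (-7, 4),  |v_rel|² = 65;  v_rel·d = (-7)·(26) + (4)·(-10) = -222
65·t² + 444·t + 607 = 0  ⇒  m = (-222)² − 65·607 = 9829
m = 9829 > 0,  v_rel·d = -222 < 0  ⇒  outside

inside=no margin=9829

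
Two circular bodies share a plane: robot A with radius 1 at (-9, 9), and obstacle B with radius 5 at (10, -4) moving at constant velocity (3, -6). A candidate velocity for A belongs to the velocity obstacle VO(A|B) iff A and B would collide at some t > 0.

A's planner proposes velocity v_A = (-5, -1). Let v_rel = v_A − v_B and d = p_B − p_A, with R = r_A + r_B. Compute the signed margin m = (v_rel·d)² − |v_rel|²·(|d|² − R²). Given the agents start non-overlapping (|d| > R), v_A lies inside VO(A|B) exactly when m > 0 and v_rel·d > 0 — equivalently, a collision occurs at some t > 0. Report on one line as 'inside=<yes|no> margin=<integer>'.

d = (19, -13),  |d|² = 530;  R = 1+5 = 6,  c = 530−6² = 494
v_rel = (-8, 5),  |v_rel|² = 89;  v_rel·d = (-8)·(19) + (5)·(-13) = -217
89·t² + 434·t + 494 = 0  ⇒  m = (-217)² − 89·494 = 3123
m = 3123 > 0,  v_rel·d = -217 < 0  ⇒  outside

inside=no margin=3123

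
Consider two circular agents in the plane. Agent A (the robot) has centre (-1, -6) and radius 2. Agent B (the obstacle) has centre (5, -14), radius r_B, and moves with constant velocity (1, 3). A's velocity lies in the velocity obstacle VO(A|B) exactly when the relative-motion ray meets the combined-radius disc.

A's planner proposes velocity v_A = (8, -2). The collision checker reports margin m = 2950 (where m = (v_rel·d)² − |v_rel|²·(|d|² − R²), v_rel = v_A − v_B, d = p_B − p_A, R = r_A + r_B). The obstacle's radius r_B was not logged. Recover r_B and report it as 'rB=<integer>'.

m = 2950
d = (6, -8);  v_rel = (7, -5),  |v_rel|² = 74
v_rel×d = (7)·(-8) − (-5)·(6) = -26
since m = R²·74 − (-26)²:  R² = (676 + 2950) / 74 = 49
R = √49 = 7  ⇒  r_B = 7 − 2 = 5

rB=5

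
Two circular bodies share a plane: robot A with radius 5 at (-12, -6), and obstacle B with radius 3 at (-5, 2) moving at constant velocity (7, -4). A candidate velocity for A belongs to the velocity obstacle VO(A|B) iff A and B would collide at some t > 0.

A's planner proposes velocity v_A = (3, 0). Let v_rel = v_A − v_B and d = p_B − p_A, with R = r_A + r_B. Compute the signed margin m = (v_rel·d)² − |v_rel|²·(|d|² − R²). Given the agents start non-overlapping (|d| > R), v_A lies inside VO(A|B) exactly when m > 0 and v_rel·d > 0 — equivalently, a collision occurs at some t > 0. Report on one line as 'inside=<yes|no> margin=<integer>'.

d = (7, 8),  |d|² = 113;  R = 5+3 = 8,  c = 113−8² = 49
v_rel = (-4, 4),  |v_rel|² = 32;  v_rel·d = (-4)·(7) + (4)·(8) = 4
32·t² − 8·t + 49 = 0  ⇒  m = 4² − 32·49 = -1552
m = -1552 < 0,  v_rel·d = 4 > 0  ⇒  outside

inside=no margin=-1552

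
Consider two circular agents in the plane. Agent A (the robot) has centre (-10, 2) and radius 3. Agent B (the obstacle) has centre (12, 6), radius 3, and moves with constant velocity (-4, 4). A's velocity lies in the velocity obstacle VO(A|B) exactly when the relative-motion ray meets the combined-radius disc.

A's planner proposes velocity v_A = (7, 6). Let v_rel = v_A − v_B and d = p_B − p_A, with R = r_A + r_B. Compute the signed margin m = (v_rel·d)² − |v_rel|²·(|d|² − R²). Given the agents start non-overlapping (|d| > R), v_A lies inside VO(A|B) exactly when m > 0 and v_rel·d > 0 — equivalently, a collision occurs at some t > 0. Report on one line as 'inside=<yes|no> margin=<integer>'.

d = (22, 4),  |d|² = 500;  R = 3+3 = 6,  c = 500−6² = 464
v_rel = (11, 2),  |v_rel|² = 125;  v_rel·d = (11)·(22) + (2)·(4) = 250
125·t² − 500·t + 464 = 0  ⇒  m = 250² − 125·464 = 4500
m = 4500 > 0,  v_rel·d = 250 > 0  ⇒  inside

inside=yes margin=4500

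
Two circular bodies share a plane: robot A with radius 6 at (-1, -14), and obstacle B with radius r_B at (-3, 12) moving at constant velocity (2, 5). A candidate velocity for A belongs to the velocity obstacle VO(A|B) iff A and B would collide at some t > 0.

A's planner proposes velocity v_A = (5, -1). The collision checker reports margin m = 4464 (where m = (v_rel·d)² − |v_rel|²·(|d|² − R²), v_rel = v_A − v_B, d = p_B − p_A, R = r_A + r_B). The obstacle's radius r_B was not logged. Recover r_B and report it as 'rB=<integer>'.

m = 4464
d = (-2, 26);  v_rel = (3, -6),  |v_rel|² = 45
v_rel×d = (3)·(26) − (-6)·(-2) = 66
since m = R²·45 − 66²:  R² = (4356 + 4464) / 45 = 196
R = √196 = 14  ⇒  r_B = 14 − 6 = 8

rB=8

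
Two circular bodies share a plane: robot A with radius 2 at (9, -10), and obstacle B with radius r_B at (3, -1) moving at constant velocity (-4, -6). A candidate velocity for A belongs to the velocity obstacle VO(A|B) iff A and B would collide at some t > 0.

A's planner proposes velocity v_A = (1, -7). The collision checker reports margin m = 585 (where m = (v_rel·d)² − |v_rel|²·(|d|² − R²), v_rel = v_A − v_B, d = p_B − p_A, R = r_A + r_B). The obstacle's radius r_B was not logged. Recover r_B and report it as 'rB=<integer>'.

m = 585
d = (-6, 9);  v_rel = (5, -1),  |v_rel|² = 26
v_rel×d = (5)·(9) − (-1)·(-6) = 39
since m = R²·26 − 39²:  R² = (1521 + 585) / 26 = 81
R = √81 = 9  ⇒  r_B = 9 − 2 = 7

rB=7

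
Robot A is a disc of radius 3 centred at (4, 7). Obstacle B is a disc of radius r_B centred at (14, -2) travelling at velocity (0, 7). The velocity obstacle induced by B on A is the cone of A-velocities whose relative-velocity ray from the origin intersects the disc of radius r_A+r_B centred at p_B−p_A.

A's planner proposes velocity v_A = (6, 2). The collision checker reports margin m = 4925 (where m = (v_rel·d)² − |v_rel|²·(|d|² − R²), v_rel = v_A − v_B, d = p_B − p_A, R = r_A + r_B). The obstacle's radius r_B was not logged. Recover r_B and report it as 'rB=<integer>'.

m = 4925
d = (10, -9);  v_rel = (6, -5),  |v_rel|² = 61
v_rel×d = (6)·(-9) − (-5)·(10) = -4
since m = R²·61 − (-4)²:  R² = (16 + 4925) / 61 = 81
R = √81 = 9  ⇒  r_B = 9 − 3 = 6

rB=6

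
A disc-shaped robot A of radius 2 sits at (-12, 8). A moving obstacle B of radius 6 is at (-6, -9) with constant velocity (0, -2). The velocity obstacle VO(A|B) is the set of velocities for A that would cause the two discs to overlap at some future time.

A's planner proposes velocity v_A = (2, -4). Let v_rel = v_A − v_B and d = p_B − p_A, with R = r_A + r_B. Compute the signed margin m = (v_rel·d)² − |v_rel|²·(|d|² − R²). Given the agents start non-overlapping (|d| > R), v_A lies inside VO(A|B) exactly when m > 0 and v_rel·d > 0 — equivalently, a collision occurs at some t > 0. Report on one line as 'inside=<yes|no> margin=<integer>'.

d = (6, -17),  |d|² = 325;  R = 2+6 = 8,  c = 325−8² = 261
v_rel = (2, -2),  |v_rel|² = 8;  v_rel·d = (2)·(6) + (-2)·(-17) = 46
8·t² − 92·t + 261 = 0  ⇒  m = 46² − 8·261 = 28
m = 28 > 0,  v_rel·d = 46 > 0  ⇒  inside

inside=yes margin=28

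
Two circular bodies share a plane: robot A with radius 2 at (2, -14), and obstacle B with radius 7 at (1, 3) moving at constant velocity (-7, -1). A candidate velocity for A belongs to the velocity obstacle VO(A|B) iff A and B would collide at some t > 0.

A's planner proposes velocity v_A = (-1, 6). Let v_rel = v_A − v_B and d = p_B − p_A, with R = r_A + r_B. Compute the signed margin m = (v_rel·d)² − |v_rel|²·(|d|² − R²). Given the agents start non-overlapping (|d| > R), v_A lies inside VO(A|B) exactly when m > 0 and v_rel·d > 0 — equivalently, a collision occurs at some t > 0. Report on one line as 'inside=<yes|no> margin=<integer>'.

d = (-1, 17),  |d|² = 290;  R = 2+7 = 9,  c = 290−9² = 209
v_rel = (6, 7),  |v_rel|² = 85;  v_rel·d = (6)·(-1) + (7)·(17) = 113
85·t² − 226·t + 209 = 0  ⇒  m = 113² − 85·209 = -4996
m = -4996 < 0,  v_rel·d = 113 > 0  ⇒  outside

inside=no margin=-4996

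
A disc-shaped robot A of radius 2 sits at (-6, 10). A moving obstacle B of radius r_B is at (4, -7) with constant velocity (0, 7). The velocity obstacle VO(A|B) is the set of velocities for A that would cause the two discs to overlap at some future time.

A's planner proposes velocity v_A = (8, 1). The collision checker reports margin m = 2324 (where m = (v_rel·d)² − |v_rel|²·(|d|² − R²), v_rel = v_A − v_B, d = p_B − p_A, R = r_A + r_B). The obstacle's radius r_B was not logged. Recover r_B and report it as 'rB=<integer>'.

m = 2324
d = (10, -17);  v_rel = (8, -6),  |v_rel|² = 100
v_rel×d = (8)·(-17) − (-6)·(10) = -76
since m = R²·100 − (-76)²:  R² = (5776 + 2324) / 100 = 81
R = √81 = 9  ⇒  r_B = 9 − 2 = 7

rB=7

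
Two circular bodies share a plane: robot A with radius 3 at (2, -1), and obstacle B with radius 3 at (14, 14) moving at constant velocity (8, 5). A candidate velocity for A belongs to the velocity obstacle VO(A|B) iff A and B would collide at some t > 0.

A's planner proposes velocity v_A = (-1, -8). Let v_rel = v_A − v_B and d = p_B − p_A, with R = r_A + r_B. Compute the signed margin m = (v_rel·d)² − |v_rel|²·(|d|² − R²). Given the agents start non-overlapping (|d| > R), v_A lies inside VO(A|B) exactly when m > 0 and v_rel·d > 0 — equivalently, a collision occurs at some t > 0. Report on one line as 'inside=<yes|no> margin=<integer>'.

d = (12, 15),  |d|² = 369;  R = 3+3 = 6,  c = 369−6² = 333
v_rel = (-9, -13),  |v_rel|² = 250;  v_rel·d = (-9)·(12) + (-13)·(15) = -303
250·t² + 606·t + 333 = 0  ⇒  m = (-303)² − 250·333 = 8559
m = 8559 > 0,  v_rel·d = -303 < 0  ⇒  outside

inside=no margin=8559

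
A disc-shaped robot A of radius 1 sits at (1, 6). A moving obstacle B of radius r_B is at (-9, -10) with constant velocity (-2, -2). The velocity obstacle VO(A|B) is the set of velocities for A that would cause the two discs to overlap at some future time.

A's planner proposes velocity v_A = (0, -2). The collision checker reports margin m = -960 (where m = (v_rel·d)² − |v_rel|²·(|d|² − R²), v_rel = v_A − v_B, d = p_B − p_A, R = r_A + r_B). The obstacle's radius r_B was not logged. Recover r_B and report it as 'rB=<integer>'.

m = -960
d = (-10, -16);  v_rel = (2, 0),  |v_rel|² = 4
v_rel×d = (2)·(-16) − (0)·(-10) = -32
since m = R²·4 − (-32)²:  R² = (1024 + -960) / 4 = 16
R = √16 = 4  ⇒  r_B = 4 − 1 = 3

rB=3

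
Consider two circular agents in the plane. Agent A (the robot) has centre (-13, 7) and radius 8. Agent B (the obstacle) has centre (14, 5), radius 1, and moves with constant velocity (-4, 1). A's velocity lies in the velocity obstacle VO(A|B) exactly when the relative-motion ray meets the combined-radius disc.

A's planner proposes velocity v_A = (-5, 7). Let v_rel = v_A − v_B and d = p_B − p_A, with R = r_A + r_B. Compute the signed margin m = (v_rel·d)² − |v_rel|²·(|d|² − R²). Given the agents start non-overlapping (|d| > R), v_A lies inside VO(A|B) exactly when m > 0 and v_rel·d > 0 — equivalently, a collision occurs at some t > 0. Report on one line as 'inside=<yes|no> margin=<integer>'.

d = (27, -2),  |d|² = 733;  R = 8+1 = 9,  c = 733−9² = 652
v_rel = (-1, 6),  |v_rel|² = 37;  v_rel·d = (-1)·(27) + (6)·(-2) = -39
37·t² + 78·t + 652 = 0  ⇒  m = (-39)² − 37·652 = -22603
m = -22603 < 0,  v_rel·d = -39 < 0  ⇒  outside

inside=no margin=-22603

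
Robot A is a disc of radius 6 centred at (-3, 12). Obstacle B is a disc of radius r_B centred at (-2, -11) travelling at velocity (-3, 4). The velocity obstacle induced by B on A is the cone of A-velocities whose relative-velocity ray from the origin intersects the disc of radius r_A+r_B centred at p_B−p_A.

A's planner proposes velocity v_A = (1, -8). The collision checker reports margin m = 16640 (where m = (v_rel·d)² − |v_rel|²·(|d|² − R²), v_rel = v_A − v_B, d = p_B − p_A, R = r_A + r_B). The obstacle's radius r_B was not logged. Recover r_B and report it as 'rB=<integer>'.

m = 16640
d = (1, -23);  v_rel = (4, -12),  |v_rel|² = 160
v_rel×d = (4)·(-23) − (-12)·(1) = -80
since m = R²·160 − (-80)²:  R² = (6400 + 16640) / 160 = 144
R = √144 = 12  ⇒  r_B = 12 − 6 = 6

rB=6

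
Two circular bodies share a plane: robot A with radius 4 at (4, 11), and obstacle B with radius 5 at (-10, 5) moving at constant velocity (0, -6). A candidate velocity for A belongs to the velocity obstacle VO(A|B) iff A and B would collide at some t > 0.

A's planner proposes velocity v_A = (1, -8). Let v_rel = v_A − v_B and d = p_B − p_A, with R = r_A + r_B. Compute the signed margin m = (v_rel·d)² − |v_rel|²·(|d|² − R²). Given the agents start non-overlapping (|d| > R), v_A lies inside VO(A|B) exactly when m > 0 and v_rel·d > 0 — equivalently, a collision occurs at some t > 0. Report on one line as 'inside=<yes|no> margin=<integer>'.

d = (-14, -6),  |d|² = 232;  R = 4+5 = 9,  c = 232−9² = 151
v_rel = (1, -2),  |v_rel|² = 5;  v_rel·d = (1)·(-14) + (-2)·(-6) = -2
5·t² + 4·t + 151 = 0  ⇒  m = (-2)² − 5·151 = -751
m = -751 < 0,  v_rel·d = -2 < 0  ⇒  outside

inside=no margin=-751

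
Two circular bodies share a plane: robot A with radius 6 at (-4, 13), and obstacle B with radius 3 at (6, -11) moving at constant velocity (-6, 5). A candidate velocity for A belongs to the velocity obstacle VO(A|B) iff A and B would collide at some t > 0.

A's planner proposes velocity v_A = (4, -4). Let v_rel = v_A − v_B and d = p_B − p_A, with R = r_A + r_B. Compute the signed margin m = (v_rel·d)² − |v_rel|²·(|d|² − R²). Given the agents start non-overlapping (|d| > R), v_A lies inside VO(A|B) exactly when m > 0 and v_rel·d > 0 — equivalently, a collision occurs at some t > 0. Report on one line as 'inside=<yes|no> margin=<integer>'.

d = (10, -24),  |d|² = 676;  R = 6+3 = 9,  c = 676−9² = 595
v_rel = (10, -9),  |v_rel|² = 181;  v_rel·d = (10)·(10) + (-9)·(-24) = 316
181·t² − 632·t + 595 = 0  ⇒  m = 316² − 181·595 = -7839
m = -7839 < 0,  v_rel·d = 316 > 0  ⇒  outside

inside=no margin=-7839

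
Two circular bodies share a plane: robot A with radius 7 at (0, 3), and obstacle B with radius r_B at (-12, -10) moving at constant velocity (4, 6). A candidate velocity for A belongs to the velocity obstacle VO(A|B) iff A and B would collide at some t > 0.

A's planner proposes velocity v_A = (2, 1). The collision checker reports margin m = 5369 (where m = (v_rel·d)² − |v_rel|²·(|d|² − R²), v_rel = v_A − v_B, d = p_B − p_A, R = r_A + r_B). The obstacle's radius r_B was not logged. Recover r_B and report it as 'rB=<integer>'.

m = 5369
d = (-12, -13);  v_rel = (-2, -5),  |v_rel|² = 29
v_rel×d = (-2)·(-13) − (-5)·(-12) = -34
since m = R²·29 − (-34)²:  R² = (1156 + 5369) / 29 = 225
R = √225 = 15  ⇒  r_B = 15 − 7 = 8

rB=8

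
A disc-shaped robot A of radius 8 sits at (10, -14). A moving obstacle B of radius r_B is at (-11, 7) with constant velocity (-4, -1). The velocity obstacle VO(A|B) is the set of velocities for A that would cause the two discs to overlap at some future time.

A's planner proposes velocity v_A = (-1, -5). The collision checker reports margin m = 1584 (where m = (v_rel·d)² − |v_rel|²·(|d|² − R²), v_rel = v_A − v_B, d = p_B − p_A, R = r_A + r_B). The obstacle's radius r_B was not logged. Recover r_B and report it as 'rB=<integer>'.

m = 1584
d = (-21, 21);  v_rel = (3, -4),  |v_rel|² = 25
v_rel×d = (3)·(21) − (-4)·(-21) = -21
since m = R²·25 − (-21)²:  R² = (441 + 1584) / 25 = 81
R = √81 = 9  ⇒  r_B = 9 − 8 = 1

rB=1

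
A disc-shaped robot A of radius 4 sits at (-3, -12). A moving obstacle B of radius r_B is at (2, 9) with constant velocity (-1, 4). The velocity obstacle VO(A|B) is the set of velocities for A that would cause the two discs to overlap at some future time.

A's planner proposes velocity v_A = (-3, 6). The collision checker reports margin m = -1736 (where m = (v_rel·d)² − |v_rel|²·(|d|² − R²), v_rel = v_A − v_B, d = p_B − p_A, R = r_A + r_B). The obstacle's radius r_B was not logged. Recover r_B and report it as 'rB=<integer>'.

m = -1736
d = (5, 21);  v_rel = (-2, 2),  |v_rel|² = 8
v_rel×d = (-2)·(21) − (2)·(5) = -52
since m = R²·8 − (-52)²:  R² = (2704 + -1736) / 8 = 121
R = √121 = 11  ⇒  r_B = 11 − 4 = 7

rB=7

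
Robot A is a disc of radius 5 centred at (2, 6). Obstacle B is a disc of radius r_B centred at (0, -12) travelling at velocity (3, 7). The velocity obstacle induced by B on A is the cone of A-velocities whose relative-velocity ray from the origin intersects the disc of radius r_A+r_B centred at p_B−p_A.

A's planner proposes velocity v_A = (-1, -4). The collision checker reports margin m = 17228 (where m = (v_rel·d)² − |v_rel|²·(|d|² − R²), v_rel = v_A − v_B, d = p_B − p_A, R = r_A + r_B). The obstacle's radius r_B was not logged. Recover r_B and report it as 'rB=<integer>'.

m = 17228
d = (-2, -18);  v_rel = (-4, -11),  |v_rel|² = 137
v_rel×d = (-4)·(-18) − (-11)·(-2) = 50
since m = R²·137 − 50²:  R² = (2500 + 17228) / 137 = 144
R = √144 = 12  ⇒  r_B = 12 − 5 = 7

rB=7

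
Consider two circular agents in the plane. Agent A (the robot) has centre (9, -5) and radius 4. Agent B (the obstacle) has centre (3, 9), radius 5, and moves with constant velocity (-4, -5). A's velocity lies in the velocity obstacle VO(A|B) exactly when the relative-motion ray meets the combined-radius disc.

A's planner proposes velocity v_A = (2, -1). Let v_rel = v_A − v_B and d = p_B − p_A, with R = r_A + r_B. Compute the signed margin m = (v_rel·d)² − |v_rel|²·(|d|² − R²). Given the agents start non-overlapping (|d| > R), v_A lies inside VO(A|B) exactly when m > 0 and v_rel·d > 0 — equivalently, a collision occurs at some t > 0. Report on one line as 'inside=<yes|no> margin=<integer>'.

d = (-6, 14),  |d|² = 232;  R = 4+5 = 9,  c = 232−9² = 151
v_rel = (6, 4),  |v_rel|² = 52;  v_rel·d = (6)·(-6) + (4)·(14) = 20
52·t² − 40·t + 151 = 0  ⇒  m = 20² − 52·151 = -7452
m = -7452 < 0,  v_rel·d = 20 > 0  ⇒  outside

inside=no margin=-7452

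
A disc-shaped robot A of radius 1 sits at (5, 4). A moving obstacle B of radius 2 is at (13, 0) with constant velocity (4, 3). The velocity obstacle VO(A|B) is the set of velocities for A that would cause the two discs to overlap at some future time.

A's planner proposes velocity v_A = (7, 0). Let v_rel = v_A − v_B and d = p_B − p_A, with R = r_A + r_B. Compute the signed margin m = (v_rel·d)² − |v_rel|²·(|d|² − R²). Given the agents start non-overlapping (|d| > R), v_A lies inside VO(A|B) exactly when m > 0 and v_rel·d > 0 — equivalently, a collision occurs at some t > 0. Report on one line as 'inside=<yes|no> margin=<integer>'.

d = (8, -4),  |d|² = 80;  R = 1+2 = 3,  c = 80−3² = 71
v_rel = (3, -3),  |v_rel|² = 18;  v_rel·d = (3)·(8) + (-3)·(-4) = 36
18·t² − 72·t + 71 = 0  ⇒  m = 36² − 18·71 = 18
m = 18 > 0,  v_rel·d = 36 > 0  ⇒  inside

inside=yes margin=18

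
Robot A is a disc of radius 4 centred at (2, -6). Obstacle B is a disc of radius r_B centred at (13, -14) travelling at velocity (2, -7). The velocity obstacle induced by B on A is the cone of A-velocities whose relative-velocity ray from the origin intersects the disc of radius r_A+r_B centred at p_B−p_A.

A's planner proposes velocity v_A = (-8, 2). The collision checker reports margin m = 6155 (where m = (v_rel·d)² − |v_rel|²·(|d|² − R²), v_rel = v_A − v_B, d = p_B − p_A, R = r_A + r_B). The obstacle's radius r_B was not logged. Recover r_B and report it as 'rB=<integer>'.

m = 6155
d = (11, -8);  v_rel = (-10, 9),  |v_rel|² = 181
v_rel×d = (-10)·(-8) − (9)·(11) = -19
since m = R²·181 − (-19)²:  R² = (361 + 6155) / 181 = 36
R = √36 = 6  ⇒  r_B = 6 − 4 = 2

rB=2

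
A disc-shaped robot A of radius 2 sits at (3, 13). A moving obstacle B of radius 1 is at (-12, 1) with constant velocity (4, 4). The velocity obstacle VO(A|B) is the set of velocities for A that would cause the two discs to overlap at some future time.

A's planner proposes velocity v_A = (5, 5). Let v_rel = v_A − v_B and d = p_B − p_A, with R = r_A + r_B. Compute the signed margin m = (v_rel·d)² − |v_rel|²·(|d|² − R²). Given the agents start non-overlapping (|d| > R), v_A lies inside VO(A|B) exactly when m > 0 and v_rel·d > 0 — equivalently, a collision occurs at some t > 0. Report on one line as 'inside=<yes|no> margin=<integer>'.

d = (-15, -12),  |d|² = 369;  R = 2+1 = 3,  c = 369−3² = 360
v_rel = (1, 1),  |v_rel|² = 2;  v_rel·d = (1)·(-15) + (1)·(-12) = -27
2·t² + 54·t + 360 = 0  ⇒  m = (-27)² − 2·360 = 9
m = 9 > 0,  v_rel·d = -27 < 0  ⇒  outside

inside=no margin=9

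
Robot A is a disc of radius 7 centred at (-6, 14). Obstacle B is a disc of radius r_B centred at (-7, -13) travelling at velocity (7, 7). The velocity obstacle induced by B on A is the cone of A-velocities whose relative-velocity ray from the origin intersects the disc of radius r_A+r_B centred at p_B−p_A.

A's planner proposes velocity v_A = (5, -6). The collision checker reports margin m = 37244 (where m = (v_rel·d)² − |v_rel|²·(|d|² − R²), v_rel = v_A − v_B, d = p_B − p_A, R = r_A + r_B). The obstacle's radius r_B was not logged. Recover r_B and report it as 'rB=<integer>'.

m = 37244
d = (-1, -27);  v_rel = (-2, -13),  |v_rel|² = 173
v_rel×d = (-2)·(-27) − (-13)·(-1) = 41
since m = R²·173 − 41²:  R² = (1681 + 37244) / 173 = 225
R = √225 = 15  ⇒  r_B = 15 − 7 = 8

rB=8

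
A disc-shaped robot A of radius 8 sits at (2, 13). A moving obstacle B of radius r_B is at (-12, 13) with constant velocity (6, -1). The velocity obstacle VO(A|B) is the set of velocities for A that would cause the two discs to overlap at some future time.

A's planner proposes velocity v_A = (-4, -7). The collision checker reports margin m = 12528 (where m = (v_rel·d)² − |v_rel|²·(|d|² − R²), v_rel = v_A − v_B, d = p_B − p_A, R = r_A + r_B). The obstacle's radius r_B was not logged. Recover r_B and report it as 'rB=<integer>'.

m = 12528
d = (-14, 0);  v_rel = (-10, -6),  |v_rel|² = 136
v_rel×d = (-10)·(0) − (-6)·(-14) = -84
since m = R²·136 − (-84)²:  R² = (7056 + 12528) / 136 = 144
R = √144 = 12  ⇒  r_B = 12 − 8 = 4

rB=4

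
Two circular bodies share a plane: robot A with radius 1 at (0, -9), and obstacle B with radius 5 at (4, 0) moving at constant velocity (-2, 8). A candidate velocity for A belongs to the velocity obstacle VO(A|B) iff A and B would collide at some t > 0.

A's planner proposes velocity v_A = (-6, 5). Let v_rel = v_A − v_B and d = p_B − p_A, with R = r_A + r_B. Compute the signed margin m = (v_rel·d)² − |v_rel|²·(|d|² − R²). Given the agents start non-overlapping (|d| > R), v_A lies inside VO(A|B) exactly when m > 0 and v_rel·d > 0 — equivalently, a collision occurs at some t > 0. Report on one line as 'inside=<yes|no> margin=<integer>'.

d = (4, 9),  |d|² = 97;  R = 1+5 = 6,  c = 97−6² = 61
v_rel = (-4, -3),  |v_rel|² = 25;  v_rel·d = (-4)·(4) + (-3)·(9) = -43
25·t² + 86·t + 61 = 0  ⇒  m = (-43)² − 25·61 = 324
m = 324 > 0,  v_rel·d = -43 < 0  ⇒  outside

inside=no margin=324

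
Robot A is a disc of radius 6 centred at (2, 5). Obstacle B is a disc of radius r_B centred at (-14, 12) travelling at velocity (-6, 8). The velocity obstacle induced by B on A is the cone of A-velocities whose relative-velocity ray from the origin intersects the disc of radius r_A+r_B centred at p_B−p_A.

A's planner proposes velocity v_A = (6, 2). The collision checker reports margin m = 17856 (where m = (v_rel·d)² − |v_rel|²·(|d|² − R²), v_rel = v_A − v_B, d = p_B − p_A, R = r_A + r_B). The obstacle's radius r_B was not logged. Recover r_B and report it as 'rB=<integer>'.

m = 17856
d = (-16, 7);  v_rel = (12, -6),  |v_rel|² = 180
v_rel×d = (12)·(7) − (-6)·(-16) = -12
since m = R²·180 − (-12)²:  R² = (144 + 17856) / 180 = 100
R = √100 = 10  ⇒  r_B = 10 − 6 = 4

rB=4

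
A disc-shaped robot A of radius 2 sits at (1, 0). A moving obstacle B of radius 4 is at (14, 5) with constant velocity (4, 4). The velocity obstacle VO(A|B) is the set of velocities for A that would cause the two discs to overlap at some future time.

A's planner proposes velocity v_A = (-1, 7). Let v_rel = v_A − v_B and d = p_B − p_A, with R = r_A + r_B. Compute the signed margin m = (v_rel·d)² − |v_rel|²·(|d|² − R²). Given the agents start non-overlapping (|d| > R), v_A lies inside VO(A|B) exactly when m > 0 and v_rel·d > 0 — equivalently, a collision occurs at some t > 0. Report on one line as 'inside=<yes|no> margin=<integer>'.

d = (13, 5),  |d|² = 194;  R = 2+4 = 6,  c = 194−6² = 158
v_rel = (-5, 3),  |v_rel|² = 34;  v_rel·d = (-5)·(13) + (3)·(5) = -50
34·t² + 100·t + 158 = 0  ⇒  m = (-50)² − 34·158 = -2872
m = -2872 < 0,  v_rel·d = -50 < 0  ⇒  outside

inside=no margin=-2872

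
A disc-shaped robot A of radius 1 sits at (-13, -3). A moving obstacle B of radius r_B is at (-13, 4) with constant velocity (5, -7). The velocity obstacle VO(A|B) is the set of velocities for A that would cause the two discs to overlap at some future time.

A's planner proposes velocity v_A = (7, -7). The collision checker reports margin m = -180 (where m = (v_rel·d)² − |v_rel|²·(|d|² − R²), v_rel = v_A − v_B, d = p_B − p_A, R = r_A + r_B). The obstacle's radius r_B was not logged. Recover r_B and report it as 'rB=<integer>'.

m = -180
d = (0, 7);  v_rel = (2, 0),  |v_rel|² = 4
v_rel×d = (2)·(7) − (0)·(0) = 14
since m = R²·4 − 14²:  R² = (196 + -180) / 4 = 4
R = √4 = 2  ⇒  r_B = 2 − 1 = 1

rB=1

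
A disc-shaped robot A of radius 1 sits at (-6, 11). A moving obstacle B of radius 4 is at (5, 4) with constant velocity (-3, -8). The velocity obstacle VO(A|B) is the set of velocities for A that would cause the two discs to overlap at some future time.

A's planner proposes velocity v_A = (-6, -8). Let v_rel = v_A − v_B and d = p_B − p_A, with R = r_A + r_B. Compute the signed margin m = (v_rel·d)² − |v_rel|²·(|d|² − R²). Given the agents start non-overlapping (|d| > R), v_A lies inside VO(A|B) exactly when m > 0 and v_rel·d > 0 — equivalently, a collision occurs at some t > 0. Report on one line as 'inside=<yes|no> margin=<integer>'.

d = (11, -7),  |d|² = 170;  R = 1+4 = 5,  c = 170−5² = 145
v_rel = (-3, 0),  |v_rel|² = 9;  v_rel·d = (-3)·(11) + (0)·(-7) = -33
9·t² + 66·t + 145 = 0  ⇒  m = (-33)² − 9·145 = -216
m = -216 < 0,  v_rel·d = -33 < 0  ⇒  outside

inside=no margin=-216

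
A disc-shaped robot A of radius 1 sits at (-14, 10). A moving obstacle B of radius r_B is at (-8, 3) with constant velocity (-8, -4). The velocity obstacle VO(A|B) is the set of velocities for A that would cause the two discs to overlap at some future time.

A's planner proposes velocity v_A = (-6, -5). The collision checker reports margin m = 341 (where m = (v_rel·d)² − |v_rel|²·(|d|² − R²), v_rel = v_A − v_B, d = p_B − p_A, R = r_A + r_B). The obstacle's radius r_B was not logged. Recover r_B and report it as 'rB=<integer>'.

m = 341
d = (6, -7);  v_rel = (2, -1),  |v_rel|² = 5
v_rel×d = (2)·(-7) − (-1)·(6) = -8
since m = R²·5 − (-8)²:  R² = (64 + 341) / 5 = 81
R = √81 = 9  ⇒  r_B = 9 − 1 = 8

rB=8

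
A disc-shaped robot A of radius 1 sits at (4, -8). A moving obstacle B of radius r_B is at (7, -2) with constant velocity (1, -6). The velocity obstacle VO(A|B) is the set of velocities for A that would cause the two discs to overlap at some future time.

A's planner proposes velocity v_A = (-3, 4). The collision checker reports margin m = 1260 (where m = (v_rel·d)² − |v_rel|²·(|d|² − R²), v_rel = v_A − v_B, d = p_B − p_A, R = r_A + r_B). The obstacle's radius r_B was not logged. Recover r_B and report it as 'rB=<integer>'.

m = 1260
d = (3, 6);  v_rel = (-4, 10),  |v_rel|² = 116
v_rel×d = (-4)·(6) − (10)·(3) = -54
since m = R²·116 − (-54)²:  R² = (2916 + 1260) / 116 = 36
R = √36 = 6  ⇒  r_B = 6 − 1 = 5

rB=5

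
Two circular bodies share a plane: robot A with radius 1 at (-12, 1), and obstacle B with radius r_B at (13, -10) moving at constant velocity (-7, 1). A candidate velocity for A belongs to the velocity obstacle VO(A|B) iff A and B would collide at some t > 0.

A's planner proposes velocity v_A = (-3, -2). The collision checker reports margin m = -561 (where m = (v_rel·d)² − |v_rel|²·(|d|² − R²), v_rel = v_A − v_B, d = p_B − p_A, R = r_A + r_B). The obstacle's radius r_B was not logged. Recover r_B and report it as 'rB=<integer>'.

m = -561
d = (25, -11);  v_rel = (4, -3),  |v_rel|² = 25
v_rel×d = (4)·(-11) − (-3)·(25) = 31
since m = R²·25 − 31²:  R² = (961 + -561) / 25 = 16
R = √16 = 4  ⇒  r_B = 4 − 1 = 3

rB=3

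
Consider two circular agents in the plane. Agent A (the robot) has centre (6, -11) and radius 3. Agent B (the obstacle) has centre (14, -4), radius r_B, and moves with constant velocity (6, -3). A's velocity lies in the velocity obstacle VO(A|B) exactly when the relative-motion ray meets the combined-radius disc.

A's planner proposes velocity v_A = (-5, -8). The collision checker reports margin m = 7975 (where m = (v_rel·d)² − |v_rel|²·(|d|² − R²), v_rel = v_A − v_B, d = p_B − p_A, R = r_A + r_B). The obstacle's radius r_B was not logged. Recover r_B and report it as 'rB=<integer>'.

m = 7975
d = (8, 7);  v_rel = (-11, -5),  |v_rel|² = 146
v_rel×d = (-11)·(7) − (-5)·(8) = -37
since m = R²·146 − (-37)²:  R² = (1369 + 7975) / 146 = 64
R = √64 = 8  ⇒  r_B = 8 − 3 = 5

rB=5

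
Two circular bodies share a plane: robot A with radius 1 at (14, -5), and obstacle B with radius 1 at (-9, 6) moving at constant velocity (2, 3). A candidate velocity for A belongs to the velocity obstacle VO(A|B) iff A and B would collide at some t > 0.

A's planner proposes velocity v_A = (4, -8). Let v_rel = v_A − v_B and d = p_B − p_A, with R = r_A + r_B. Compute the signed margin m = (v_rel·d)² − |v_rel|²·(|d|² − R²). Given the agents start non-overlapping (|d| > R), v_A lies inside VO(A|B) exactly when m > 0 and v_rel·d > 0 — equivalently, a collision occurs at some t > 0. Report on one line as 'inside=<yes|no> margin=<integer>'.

d = (-23, 11),  |d|² = 650;  R = 1+1 = 2,  c = 650−2² = 646
v_rel = (2, -11),  |v_rel|² = 125;  v_rel·d = (2)·(-23) + (-11)·(11) = -167
125·t² + 334·t + 646 = 0  ⇒  m = (-167)² − 125·646 = -52861
m = -52861 < 0,  v_rel·d = -167 < 0  ⇒  outside

inside=no margin=-52861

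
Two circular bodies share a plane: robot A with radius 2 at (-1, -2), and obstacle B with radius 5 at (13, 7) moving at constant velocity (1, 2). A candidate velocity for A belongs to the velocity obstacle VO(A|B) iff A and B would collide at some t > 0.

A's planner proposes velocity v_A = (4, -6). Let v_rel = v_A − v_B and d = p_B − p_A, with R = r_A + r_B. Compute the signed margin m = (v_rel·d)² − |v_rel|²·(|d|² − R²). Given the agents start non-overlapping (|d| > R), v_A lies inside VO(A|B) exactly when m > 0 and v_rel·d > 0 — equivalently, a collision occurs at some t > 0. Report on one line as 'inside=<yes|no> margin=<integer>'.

d = (14, 9),  |d|² = 277;  R = 2+5 = 7,  c = 277−7² = 228
v_rel = (3, -8),  |v_rel|² = 73;  v_rel·d = (3)·(14) + (-8)·(9) = -30
73·t² + 60·t + 228 = 0  ⇒  m = (-30)² − 73·228 = -15744
m = -15744 < 0,  v_rel·d = -30 < 0  ⇒  outside

inside=no margin=-15744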